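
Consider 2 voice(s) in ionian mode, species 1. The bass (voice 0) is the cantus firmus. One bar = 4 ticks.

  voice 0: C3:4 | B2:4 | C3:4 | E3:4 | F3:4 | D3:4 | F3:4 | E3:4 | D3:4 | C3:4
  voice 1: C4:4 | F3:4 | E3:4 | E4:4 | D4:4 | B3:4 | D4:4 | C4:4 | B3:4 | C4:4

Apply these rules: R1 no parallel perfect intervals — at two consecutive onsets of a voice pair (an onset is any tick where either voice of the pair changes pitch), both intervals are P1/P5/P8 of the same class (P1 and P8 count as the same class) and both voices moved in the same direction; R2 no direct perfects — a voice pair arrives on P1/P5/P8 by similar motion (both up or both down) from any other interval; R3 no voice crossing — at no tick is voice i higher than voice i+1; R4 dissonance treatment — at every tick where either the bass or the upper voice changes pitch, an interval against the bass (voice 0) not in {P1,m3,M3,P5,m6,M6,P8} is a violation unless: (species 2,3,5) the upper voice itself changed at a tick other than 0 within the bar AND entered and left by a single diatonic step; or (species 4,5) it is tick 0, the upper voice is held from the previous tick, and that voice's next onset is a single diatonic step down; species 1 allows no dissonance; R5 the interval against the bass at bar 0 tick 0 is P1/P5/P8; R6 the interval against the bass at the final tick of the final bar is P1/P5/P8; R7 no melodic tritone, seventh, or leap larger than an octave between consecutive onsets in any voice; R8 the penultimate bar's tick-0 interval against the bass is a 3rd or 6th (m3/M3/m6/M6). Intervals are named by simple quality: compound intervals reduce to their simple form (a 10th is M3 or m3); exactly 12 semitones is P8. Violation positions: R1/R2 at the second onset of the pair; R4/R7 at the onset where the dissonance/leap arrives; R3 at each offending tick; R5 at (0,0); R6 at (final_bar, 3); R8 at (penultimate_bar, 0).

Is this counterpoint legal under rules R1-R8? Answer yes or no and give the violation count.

No (2 violations)

bar 0: v0=C3 v1=C4 (P8)
bar 1: v0=B2 v1=F3 (TT)
bar 2: v0=C3 v1=E3 (M3)
bar 3: v0=E3 v1=E4 (P8)
bar 4: v0=F3 v1=D4 (M6)
bar 5: v0=D3 v1=B3 (M6)
bar 6: v0=F3 v1=D4 (M6)
bar 7: v0=E3 v1=C4 (m6)
bar 8: v0=D3 v1=B3 (M6)
bar 9: v0=C3 v1=C4 (P8)
  R4 @ bar1.0: B2/F3 TT untreated
  R2 @ bar3.0: C3/E3 M3 -> E3/E4 P8 similar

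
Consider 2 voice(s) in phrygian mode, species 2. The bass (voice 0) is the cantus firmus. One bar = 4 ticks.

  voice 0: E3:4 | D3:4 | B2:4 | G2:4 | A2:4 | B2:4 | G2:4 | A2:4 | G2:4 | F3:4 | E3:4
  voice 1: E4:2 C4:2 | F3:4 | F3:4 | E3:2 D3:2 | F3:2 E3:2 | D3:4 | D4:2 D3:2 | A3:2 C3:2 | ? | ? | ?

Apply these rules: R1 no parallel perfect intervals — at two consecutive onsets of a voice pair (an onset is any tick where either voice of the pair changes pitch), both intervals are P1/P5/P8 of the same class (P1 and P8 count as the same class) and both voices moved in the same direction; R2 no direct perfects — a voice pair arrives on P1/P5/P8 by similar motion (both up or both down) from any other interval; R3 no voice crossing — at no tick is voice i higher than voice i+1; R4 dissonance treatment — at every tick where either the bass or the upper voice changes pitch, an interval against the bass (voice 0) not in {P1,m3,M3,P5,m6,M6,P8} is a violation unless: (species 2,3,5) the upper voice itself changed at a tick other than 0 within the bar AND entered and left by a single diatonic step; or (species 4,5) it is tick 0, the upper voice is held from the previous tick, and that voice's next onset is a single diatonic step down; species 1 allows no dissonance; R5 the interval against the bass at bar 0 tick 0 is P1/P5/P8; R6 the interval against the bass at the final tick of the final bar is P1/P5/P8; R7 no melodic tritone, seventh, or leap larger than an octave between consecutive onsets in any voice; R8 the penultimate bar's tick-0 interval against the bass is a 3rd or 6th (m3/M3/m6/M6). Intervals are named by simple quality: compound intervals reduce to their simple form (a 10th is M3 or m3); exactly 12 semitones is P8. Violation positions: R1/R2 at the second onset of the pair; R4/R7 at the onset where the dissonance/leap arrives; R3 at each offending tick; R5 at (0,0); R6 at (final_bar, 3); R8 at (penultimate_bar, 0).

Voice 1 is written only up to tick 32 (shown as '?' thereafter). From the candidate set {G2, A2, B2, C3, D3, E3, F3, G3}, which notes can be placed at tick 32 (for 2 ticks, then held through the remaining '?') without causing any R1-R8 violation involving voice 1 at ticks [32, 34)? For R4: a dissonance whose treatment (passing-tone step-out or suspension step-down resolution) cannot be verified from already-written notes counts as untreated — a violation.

G2: violates R2
A2: violates R4
B2: legal
C3: violates R4
D3: legal
E3: legal
F3: violates R4
G3: legal

{B2, D3, E3, G3}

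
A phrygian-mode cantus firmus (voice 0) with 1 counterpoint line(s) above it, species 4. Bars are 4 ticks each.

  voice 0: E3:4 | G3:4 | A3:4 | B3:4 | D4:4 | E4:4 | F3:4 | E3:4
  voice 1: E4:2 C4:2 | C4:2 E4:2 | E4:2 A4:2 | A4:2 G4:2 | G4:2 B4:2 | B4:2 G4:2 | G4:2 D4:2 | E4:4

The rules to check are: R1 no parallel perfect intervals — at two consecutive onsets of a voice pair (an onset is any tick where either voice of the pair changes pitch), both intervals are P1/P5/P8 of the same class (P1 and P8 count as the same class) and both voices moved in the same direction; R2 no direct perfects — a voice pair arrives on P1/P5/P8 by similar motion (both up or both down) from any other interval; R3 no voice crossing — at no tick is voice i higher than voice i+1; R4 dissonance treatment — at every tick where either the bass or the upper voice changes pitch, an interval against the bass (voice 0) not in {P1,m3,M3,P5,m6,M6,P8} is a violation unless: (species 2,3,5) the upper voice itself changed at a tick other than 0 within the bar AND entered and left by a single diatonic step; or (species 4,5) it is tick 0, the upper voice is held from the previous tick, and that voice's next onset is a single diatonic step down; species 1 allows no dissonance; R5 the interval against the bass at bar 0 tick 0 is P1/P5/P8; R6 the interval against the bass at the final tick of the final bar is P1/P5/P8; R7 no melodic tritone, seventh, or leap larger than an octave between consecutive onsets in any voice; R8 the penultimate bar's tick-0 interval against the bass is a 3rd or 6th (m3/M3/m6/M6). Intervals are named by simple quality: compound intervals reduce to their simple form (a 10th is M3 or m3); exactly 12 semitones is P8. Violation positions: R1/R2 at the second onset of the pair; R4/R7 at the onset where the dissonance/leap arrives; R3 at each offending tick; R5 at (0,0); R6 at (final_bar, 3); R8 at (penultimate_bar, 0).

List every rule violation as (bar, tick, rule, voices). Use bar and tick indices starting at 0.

bar 0: v0=E3 v1=E4 downbeat P8
bar 1: v0=G3 v1=C4 downbeat P4
bar 2: v0=A3 v1=E4 downbeat P5
bar 3: v0=B3 v1=A4 downbeat m7
bar 4: v0=D4 v1=G4 downbeat P4
bar 5: v0=E4 v1=B4 downbeat P5
bar 6: v0=F3 v1=G4 downbeat M2
bar 7: v0=E3 v1=E4 downbeat P8
  -> R4 @ bar 1 tick 0 v(0, 1): G3/C4 P4 untreated
  -> R4 @ bar 4 tick 0 v(0, 1): D4/G4 P4 untreated
  -> R4 @ bar 6 tick 0 v(0, 1): F3/G4 M2 untreated
  -> R7 @ bar 6 tick 0 v(0,): E4->F3 leap 11st
  -> R8 @ bar 6 tick 0 v(0, 1): penult M2 not 3rd/6th

(1, 0, R4, (0, 1))
(4, 0, R4, (0, 1))
(6, 0, R4, (0, 1))
(6, 0, R7, (0,))
(6, 0, R8, (0, 1))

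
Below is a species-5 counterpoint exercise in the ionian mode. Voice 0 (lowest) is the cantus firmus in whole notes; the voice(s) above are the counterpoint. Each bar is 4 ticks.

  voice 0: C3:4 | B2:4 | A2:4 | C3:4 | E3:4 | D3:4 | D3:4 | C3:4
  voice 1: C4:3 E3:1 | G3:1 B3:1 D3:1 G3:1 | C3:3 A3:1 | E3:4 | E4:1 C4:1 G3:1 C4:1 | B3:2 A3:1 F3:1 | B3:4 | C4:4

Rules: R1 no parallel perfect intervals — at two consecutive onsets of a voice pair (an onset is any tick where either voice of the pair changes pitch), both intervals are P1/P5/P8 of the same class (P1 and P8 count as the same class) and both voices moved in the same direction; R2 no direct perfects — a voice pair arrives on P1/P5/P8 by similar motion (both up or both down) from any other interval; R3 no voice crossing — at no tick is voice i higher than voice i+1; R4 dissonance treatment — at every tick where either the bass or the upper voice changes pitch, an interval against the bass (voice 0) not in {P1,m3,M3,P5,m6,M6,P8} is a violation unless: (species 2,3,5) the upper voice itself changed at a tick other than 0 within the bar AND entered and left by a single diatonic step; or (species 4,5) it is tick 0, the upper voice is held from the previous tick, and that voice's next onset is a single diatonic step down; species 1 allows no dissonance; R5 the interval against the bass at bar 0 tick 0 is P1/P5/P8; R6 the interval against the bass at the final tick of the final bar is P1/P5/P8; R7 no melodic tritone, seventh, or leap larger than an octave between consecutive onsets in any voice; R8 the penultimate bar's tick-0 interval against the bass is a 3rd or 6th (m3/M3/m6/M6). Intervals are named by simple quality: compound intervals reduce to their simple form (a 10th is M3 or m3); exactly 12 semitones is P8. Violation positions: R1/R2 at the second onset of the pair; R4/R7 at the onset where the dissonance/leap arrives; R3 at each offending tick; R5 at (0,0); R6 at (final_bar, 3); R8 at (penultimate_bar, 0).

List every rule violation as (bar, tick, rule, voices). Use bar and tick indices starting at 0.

(4, 0, R2, (0, 1))
(6, 0, R7, (1,))

bar 0: v0=C3 v1=C4 downbeat P8
bar 1: v0=B2 v1=G3 downbeat m6
bar 2: v0=A2 v1=C3 downbeat m3
bar 3: v0=C3 v1=E3 downbeat M3
bar 4: v0=E3 v1=E4 downbeat P8
bar 5: v0=D3 v1=B3 downbeat M6
bar 6: v0=D3 v1=B3 downbeat M6
bar 7: v0=C3 v1=C4 downbeat P8
  -> R2 @ bar 4 tick 0 v(0, 1): C3/E3 M3 -> E3/E4 P8 similar
  -> R7 @ bar 6 tick 0 v(1,): F3->B3 leap 6st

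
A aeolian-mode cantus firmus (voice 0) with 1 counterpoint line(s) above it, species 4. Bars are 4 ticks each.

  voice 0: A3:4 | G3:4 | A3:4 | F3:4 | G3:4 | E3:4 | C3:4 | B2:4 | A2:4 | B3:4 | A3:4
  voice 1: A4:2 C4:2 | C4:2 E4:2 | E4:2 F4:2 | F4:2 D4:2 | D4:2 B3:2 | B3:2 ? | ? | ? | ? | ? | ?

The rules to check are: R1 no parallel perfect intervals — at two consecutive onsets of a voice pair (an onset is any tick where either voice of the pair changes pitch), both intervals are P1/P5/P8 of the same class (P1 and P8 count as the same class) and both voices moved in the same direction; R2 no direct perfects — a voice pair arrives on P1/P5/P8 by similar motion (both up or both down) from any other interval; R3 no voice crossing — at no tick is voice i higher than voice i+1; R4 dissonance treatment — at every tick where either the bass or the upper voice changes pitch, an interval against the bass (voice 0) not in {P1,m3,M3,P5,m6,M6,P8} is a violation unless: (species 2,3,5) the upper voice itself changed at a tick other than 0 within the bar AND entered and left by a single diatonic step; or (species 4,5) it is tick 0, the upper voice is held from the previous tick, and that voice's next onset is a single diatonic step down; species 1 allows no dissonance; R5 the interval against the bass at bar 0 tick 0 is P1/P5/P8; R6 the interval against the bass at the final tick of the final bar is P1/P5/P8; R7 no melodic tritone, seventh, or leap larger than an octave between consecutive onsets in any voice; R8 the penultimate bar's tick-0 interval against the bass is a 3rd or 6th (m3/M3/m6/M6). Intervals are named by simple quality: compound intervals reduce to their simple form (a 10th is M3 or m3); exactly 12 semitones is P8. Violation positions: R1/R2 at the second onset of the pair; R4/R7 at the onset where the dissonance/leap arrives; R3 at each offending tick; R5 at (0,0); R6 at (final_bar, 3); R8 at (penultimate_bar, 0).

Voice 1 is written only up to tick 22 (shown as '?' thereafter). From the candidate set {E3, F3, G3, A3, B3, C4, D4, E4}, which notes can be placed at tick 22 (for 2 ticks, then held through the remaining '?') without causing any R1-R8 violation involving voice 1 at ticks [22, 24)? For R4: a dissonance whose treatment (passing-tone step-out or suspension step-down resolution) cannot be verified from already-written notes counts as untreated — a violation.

E3: legal
F3: violates R4,R7
G3: legal
A3: violates R4
B3: legal
C4: legal
D4: violates R4
E4: legal

{B3, C4, E3, E4, G3}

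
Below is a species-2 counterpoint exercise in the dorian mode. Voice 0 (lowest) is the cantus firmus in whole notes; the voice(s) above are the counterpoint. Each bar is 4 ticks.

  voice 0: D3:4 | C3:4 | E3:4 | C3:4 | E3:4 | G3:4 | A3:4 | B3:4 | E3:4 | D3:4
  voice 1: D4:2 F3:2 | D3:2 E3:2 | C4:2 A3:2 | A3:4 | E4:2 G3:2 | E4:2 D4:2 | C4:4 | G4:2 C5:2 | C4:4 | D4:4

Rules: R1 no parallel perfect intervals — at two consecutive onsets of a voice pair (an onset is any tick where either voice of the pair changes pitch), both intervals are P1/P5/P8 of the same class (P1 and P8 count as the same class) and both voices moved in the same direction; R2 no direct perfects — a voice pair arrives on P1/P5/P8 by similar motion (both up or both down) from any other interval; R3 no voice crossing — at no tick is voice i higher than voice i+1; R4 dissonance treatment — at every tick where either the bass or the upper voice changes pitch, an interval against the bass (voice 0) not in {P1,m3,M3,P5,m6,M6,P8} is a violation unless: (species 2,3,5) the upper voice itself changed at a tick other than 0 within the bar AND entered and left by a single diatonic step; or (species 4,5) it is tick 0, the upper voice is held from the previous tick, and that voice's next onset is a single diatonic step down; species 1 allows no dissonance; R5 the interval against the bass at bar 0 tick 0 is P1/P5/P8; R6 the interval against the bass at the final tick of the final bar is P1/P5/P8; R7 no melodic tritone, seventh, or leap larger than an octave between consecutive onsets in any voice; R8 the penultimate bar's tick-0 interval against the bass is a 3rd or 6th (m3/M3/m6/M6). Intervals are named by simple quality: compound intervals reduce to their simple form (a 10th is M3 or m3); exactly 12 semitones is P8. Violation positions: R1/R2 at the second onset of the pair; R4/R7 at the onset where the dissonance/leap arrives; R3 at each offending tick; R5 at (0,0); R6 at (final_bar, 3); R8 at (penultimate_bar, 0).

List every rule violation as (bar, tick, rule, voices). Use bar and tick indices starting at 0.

(1, 0, R4, (0, 1))
(2, 2, R4, (0, 1))
(4, 0, R2, (0, 1))
(7, 2, R4, (0, 1))

bar 0: v0=D3 v1=D4 downbeat P8
bar 1: v0=C3 v1=D3 downbeat M2
bar 2: v0=E3 v1=C4 downbeat m6
bar 3: v0=C3 v1=A3 downbeat M6
bar 4: v0=E3 v1=E4 downbeat P8
bar 5: v0=G3 v1=E4 downbeat M6
bar 6: v0=A3 v1=C4 downbeat m3
bar 7: v0=B3 v1=G4 downbeat m6
bar 8: v0=E3 v1=C4 downbeat m6
bar 9: v0=D3 v1=D4 downbeat P8
  -> R4 @ bar 1 tick 0 v(0, 1): C3/D3 M2 untreated
  -> R4 @ bar 2 tick 2 v(0, 1): E3/A3 P4 untreated
  -> R2 @ bar 4 tick 0 v(0, 1): C3/A3 M6 -> E3/E4 P8 similar
  -> R4 @ bar 7 tick 2 v(0, 1): B3/C5 m2 untreated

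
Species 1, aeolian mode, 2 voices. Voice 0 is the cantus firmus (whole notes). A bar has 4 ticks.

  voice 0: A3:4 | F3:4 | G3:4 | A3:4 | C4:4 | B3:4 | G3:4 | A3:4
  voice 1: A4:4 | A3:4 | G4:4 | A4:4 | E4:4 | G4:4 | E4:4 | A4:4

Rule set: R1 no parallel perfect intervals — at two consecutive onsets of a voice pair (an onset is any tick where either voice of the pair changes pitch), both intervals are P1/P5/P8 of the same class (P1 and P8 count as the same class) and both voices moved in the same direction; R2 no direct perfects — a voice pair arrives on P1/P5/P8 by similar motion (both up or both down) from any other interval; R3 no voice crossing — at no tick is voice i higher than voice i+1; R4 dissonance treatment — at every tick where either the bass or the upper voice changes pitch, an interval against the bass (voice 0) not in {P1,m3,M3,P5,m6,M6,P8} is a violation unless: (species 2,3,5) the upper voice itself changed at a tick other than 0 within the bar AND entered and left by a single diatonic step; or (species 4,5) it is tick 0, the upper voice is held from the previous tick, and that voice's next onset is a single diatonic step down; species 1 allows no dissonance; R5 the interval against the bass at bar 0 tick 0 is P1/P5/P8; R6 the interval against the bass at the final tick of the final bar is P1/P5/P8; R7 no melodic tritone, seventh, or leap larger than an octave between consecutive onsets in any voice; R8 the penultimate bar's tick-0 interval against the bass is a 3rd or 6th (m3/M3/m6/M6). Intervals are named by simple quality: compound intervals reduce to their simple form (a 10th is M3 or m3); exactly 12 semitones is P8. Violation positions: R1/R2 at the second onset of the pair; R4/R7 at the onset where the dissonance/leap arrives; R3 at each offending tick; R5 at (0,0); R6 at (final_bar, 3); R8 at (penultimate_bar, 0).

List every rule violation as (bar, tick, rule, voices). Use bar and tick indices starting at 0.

(2, 0, R2, (0, 1))
(2, 0, R7, (1,))
(3, 0, R1, (0, 1))
(7, 0, R2, (0, 1))

bar 0: v0=A3 v1=A4 downbeat P8
bar 1: v0=F3 v1=A3 downbeat M3
bar 2: v0=G3 v1=G4 downbeat P8
bar 3: v0=A3 v1=A4 downbeat P8
bar 4: v0=C4 v1=E4 downbeat M3
bar 5: v0=B3 v1=G4 downbeat m6
bar 6: v0=G3 v1=E4 downbeat M6
bar 7: v0=A3 v1=A4 downbeat P8
  -> R2 @ bar 2 tick 0 v(0, 1): F3/A3 M3 -> G3/G4 P8 similar
  -> R7 @ bar 2 tick 0 v(1,): A3->G4 leap 10st
  -> R1 @ bar 3 tick 0 v(0, 1): G3/G4 P8 -> A3/A4 P8 similar
  -> R2 @ bar 7 tick 0 v(0, 1): G3/E4 M6 -> A3/A4 P8 similar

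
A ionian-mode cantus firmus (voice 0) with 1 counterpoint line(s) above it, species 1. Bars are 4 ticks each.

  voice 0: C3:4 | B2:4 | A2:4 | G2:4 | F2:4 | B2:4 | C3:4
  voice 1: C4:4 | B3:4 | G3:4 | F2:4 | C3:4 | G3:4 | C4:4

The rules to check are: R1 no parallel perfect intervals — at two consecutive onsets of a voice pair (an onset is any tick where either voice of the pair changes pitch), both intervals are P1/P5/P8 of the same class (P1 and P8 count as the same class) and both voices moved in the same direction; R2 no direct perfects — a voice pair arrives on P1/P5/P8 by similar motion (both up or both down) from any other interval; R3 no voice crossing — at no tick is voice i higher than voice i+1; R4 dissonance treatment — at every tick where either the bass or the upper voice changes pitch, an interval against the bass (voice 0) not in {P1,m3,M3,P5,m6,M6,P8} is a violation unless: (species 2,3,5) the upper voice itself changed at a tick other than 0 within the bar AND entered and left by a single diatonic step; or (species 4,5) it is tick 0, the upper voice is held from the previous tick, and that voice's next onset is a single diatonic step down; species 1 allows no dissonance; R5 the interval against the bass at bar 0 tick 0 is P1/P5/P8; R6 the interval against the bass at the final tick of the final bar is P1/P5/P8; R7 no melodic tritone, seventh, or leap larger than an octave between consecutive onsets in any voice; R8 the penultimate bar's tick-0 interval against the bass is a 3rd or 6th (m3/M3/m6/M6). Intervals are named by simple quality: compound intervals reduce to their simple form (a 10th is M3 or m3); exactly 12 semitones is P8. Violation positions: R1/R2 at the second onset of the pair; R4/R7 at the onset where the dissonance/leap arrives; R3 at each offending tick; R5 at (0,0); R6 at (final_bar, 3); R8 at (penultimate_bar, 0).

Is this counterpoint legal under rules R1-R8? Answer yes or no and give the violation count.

bar 0: v0=C3 v1=C4 (P8)
bar 1: v0=B2 v1=B3 (P8)
bar 2: v0=A2 v1=G3 (m7)
bar 3: v0=G2 v1=F2 (M2)
bar 4: v0=F2 v1=C3 (P5)
bar 5: v0=B2 v1=G3 (m6)
bar 6: v0=C3 v1=C4 (P8)
  R1 @ bar1.0: C3/C4 P8 -> B2/B3 P8 similar
  R4 @ bar2.0: A2/G3 m7 untreated
  R3 @ bar3.0: G2 above F2
  R4 @ bar3.0: G2/F2 M2 untreated
  R7 @ bar3.0: G3->F2 leap 14st
  R3 @ bar3.1: G2 above F2
  R3 @ bar3.2: G2 above F2
  R3 @ bar3.3: G2 above F2
  R7 @ bar5.0: F2->B2 leap 6st
  R2 @ bar6.0: B2/G3 m6 -> C3/C4 P8 similar

No (10 violations)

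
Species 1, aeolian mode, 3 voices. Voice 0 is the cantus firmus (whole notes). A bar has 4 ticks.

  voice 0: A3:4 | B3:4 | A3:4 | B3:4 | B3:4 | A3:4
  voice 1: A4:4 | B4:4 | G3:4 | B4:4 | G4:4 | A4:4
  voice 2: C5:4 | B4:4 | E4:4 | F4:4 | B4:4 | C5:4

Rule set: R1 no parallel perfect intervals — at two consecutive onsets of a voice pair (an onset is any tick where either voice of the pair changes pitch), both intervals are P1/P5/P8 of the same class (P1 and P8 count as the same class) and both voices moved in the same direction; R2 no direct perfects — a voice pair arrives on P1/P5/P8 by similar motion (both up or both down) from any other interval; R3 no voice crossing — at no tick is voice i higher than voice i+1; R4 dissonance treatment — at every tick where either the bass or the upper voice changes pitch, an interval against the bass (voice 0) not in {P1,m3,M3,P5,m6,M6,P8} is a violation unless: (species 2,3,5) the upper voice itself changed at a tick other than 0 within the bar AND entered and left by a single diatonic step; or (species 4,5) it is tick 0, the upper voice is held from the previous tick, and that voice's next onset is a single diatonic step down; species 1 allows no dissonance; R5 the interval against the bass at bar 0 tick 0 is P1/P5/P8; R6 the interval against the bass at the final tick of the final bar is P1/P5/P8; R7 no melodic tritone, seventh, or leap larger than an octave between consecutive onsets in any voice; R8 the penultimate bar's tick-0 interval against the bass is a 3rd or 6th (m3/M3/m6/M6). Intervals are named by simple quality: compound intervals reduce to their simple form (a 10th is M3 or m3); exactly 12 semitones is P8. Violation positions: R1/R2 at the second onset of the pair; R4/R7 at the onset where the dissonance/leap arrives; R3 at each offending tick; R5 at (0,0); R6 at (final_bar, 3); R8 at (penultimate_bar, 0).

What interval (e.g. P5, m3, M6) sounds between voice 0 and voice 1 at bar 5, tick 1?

voice 0=A3 voice 1=A4 -> P8

P8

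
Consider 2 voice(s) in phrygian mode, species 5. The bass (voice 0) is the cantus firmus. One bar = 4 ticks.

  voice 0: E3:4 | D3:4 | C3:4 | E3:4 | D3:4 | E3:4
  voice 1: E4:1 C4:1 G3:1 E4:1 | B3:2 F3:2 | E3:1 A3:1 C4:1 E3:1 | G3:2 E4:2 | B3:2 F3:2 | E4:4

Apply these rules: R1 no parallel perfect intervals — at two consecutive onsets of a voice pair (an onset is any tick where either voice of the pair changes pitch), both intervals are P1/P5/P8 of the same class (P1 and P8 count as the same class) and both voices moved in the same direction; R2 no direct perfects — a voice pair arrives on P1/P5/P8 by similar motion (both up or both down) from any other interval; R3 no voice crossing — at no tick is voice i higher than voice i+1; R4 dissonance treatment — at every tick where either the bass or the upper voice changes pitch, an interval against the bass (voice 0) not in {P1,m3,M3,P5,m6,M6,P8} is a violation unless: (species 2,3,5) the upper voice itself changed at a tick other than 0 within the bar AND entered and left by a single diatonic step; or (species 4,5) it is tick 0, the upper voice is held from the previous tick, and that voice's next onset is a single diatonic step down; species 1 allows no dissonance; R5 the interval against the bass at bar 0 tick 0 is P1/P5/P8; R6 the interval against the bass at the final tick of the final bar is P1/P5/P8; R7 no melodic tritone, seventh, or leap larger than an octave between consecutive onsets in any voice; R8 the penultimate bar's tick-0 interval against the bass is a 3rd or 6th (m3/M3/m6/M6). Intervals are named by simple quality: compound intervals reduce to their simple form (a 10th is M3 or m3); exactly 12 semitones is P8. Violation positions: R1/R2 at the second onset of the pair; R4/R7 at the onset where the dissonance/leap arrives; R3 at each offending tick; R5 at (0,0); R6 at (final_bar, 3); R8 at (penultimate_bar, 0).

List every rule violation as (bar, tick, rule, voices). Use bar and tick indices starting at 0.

bar 0: v0=E3 v1=E4 downbeat P8
bar 1: v0=D3 v1=B3 downbeat M6
bar 2: v0=C3 v1=E3 downbeat M3
bar 3: v0=E3 v1=G3 downbeat m3
bar 4: v0=D3 v1=B3 downbeat M6
bar 5: v0=E3 v1=E4 downbeat P8
  -> R7 @ bar 1 tick 2 v(1,): B3->F3 leap 6st
  -> R7 @ bar 4 tick 2 v(1,): B3->F3 leap 6st
  -> R2 @ bar 5 tick 0 v(0, 1): D3/F3 m3 -> E3/E4 P8 similar
  -> R7 @ bar 5 tick 0 v(1,): F3->E4 leap 11st

(1, 2, R7, (1,))
(4, 2, R7, (1,))
(5, 0, R2, (0, 1))
(5, 0, R7, (1,))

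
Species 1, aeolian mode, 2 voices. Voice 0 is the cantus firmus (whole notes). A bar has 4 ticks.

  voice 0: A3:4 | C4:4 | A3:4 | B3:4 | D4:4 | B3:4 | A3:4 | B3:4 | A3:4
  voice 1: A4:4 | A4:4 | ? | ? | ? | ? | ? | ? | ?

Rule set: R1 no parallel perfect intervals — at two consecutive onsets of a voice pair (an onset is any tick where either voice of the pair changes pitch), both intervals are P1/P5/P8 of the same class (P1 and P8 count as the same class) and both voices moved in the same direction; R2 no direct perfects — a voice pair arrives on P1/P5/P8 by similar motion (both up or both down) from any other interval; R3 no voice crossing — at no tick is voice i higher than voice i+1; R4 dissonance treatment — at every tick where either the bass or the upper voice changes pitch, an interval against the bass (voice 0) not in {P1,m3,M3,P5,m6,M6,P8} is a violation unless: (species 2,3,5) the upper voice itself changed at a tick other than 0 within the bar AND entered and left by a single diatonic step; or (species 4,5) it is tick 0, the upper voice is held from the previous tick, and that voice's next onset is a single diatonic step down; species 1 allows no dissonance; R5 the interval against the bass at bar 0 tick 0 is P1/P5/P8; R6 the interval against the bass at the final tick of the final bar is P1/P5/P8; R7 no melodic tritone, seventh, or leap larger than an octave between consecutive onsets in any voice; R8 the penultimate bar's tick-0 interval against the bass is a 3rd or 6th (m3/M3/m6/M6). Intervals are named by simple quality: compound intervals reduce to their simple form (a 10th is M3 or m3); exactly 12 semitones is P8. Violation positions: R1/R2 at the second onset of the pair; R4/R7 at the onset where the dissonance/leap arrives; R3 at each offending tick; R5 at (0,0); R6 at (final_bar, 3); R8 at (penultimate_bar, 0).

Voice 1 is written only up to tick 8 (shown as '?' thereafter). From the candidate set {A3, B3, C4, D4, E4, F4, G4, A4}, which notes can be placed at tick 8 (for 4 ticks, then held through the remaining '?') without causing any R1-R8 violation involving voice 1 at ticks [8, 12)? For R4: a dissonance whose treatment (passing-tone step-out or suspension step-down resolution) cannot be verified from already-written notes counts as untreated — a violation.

A3: violates R2
B3: violates R4,R7
C4: legal
D4: violates R4
E4: violates R2
F4: legal
G4: violates R4
A4: legal

{A4, C4, F4}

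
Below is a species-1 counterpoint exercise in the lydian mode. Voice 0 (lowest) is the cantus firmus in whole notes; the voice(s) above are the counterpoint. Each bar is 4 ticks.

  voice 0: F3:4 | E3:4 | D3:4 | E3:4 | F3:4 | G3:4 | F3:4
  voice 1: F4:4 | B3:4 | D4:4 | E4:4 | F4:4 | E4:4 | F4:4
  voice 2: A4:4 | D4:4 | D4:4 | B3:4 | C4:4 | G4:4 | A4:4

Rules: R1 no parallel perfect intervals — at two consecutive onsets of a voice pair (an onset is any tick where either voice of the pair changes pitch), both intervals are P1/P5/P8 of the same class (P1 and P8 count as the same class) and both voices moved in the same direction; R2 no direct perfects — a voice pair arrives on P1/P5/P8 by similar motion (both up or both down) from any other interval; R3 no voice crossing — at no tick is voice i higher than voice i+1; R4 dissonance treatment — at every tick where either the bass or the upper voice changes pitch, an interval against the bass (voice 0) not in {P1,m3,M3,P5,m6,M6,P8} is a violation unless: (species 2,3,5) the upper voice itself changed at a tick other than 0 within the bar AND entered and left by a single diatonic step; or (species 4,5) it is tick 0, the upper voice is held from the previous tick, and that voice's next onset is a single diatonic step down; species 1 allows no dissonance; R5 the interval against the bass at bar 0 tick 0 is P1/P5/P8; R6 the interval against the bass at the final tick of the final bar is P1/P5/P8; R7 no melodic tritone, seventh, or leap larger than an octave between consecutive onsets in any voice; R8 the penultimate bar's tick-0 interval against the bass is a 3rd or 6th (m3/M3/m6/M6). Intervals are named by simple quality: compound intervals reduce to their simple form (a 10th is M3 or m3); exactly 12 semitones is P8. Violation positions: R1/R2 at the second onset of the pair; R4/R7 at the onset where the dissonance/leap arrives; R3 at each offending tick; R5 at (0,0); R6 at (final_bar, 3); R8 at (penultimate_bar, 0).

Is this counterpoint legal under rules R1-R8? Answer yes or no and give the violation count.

No (18 violations)

bar 0: v0=F3 v1=F4 v2=A4 (M3)
bar 1: v0=E3 v1=B3 v2=D4 (m7)
bar 2: v0=D3 v1=D4 v2=D4 (P8)
bar 3: v0=E3 v1=E4 v2=B3 (P5)
bar 4: v0=F3 v1=F4 v2=C4 (P5)
bar 5: v0=G3 v1=E4 v2=G4 (P8)
bar 6: v0=F3 v1=F4 v2=A4 (M3)
  R5 @ bar0.0: opens on M3
  R2 @ bar1.0: F3/F4 P8 -> E3/B3 P5 similar
  R4 @ bar1.0: E3/D4 m7 untreated
  R7 @ bar1.0: F4->B3 leap 6st
  R1 @ bar3.0: D3/D4 P8 -> E3/E4 P8 similar
  R3 @ bar3.0: E4 above B3
  R3 @ bar3.1: E4 above B3
  R3 @ bar3.2: E4 above B3
  R3 @ bar3.3: E4 above B3
  R1 @ bar4.0: E3/E4 P8 -> F3/F4 P8 similar
  R1 @ bar4.0: E3/B3 P5 -> F3/C4 P5 similar
  R3 @ bar4.0: F4 above C4
  R3 @ bar4.1: F4 above C4
  R3 @ bar4.2: F4 above C4
  R3 @ bar4.3: F4 above C4
  R2 @ bar5.0: F3/C4 P5 -> G3/G4 P8 similar
  R8 @ bar5.0: penult P8 not 3rd/6th
  R6 @ bar6.3: closes on M3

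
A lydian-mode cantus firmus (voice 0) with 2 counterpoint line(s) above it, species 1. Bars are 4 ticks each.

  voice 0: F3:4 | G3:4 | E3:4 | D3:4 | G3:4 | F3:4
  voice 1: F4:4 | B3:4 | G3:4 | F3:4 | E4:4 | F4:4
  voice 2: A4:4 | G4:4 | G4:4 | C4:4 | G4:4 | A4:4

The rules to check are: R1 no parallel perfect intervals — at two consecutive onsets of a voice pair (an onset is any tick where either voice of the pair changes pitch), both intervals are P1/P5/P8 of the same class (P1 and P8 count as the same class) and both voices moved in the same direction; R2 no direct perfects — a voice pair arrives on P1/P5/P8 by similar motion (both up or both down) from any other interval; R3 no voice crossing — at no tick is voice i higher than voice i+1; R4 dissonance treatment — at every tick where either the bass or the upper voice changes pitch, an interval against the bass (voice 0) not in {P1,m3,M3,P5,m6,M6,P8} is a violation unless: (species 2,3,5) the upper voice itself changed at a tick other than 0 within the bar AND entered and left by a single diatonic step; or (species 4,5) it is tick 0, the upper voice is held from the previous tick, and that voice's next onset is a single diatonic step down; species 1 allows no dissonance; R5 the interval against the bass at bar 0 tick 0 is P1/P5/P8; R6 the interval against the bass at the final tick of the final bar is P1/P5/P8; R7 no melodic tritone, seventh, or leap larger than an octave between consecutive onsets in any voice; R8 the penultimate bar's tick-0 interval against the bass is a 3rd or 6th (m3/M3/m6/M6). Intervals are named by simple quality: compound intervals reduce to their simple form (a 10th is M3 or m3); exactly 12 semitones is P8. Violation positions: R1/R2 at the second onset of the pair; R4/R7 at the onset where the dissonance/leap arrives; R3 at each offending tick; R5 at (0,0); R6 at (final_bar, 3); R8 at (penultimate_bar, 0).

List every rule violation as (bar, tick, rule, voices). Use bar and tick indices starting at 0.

(0, 0, R5, (0, 2))
(1, 0, R7, (1,))
(3, 0, R2, (1, 2))
(3, 0, R4, (0, 2))
(4, 0, R2, (0, 2))
(4, 0, R7, (1,))
(4, 0, R8, (0, 2))
(5, 3, R6, (0, 2))

bar 0: v0=F3 v1=F4 v2=A4 downbeat M3
bar 1: v0=G3 v1=B3 v2=G4 downbeat P8
bar 2: v0=E3 v1=G3 v2=G4 downbeat m3
bar 3: v0=D3 v1=F3 v2=C4 downbeat m7
bar 4: v0=G3 v1=E4 v2=G4 downbeat P8
bar 5: v0=F3 v1=F4 v2=A4 downbeat M3
  -> R5 @ bar 0 tick 0 v(0, 2): opens on M3
  -> R7 @ bar 1 tick 0 v(1,): F4->B3 leap 6st
  -> R2 @ bar 3 tick 0 v(1, 2): G3/G4 P8 -> F3/C4 P5 similar
  -> R4 @ bar 3 tick 0 v(0, 2): D3/C4 m7 untreated
  -> R2 @ bar 4 tick 0 v(0, 2): D3/C4 m7 -> G3/G4 P8 similar
  -> R7 @ bar 4 tick 0 v(1,): F3->E4 leap 11st
  -> R8 @ bar 4 tick 0 v(0, 2): penult P8 not 3rd/6th
  -> R6 @ bar 5 tick 3 v(0, 2): closes on M3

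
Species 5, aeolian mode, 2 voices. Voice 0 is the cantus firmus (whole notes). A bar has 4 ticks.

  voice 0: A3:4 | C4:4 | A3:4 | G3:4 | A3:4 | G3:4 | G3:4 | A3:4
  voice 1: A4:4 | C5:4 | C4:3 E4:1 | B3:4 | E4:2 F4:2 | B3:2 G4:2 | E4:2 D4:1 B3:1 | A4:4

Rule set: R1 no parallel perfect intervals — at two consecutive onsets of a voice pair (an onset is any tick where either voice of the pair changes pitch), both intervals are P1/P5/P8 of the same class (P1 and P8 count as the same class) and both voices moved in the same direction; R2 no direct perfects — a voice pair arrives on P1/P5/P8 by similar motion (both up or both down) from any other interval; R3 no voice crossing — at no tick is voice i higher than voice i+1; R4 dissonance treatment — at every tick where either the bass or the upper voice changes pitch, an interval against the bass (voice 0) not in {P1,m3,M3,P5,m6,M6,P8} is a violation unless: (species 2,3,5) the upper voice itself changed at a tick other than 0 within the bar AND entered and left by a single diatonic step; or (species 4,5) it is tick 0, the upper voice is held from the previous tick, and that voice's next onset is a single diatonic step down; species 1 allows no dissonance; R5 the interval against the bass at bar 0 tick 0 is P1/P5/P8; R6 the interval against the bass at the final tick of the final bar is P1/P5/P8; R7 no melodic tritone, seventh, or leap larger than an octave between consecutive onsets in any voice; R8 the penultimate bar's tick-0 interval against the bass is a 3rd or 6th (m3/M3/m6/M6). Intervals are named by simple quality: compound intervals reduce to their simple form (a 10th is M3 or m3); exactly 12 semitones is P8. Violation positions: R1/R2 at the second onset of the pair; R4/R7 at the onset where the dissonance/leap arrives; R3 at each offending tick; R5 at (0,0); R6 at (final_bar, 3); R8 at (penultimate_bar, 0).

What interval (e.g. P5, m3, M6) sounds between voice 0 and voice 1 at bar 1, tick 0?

P8

voice 0=C4 voice 1=C5 -> P8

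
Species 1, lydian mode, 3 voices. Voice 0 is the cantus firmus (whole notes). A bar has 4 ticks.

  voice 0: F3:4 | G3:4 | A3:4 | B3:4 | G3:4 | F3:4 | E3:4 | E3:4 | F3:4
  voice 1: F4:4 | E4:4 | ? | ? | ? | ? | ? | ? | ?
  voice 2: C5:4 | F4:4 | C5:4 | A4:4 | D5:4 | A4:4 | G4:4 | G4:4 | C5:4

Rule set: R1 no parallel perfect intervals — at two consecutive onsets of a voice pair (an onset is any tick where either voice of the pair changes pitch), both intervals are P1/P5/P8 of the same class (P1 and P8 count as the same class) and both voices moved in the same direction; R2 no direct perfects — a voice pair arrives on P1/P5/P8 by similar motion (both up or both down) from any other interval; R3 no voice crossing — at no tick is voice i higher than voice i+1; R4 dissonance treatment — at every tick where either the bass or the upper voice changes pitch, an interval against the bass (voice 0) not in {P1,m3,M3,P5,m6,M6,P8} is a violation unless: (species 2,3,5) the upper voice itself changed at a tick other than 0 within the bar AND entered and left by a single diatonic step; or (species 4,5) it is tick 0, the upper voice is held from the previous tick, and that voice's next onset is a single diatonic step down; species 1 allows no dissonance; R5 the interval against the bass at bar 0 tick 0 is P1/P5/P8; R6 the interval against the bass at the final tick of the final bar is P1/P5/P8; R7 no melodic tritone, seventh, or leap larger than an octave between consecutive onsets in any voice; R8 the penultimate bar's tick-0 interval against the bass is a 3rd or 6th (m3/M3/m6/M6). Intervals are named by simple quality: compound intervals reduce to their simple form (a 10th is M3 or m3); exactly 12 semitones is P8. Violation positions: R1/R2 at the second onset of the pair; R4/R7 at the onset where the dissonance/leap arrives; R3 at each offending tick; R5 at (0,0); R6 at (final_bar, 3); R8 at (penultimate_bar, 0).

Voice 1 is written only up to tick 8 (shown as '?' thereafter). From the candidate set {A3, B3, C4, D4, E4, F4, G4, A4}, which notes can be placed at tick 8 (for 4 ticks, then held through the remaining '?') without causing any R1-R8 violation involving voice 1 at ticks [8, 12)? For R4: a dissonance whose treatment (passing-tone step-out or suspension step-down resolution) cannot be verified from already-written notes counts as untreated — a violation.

A3: legal
B3: violates R4
C4: legal
D4: violates R4
E4: legal
F4: violates R2
G4: violates R4
A4: violates R2

{A3, C4, E4}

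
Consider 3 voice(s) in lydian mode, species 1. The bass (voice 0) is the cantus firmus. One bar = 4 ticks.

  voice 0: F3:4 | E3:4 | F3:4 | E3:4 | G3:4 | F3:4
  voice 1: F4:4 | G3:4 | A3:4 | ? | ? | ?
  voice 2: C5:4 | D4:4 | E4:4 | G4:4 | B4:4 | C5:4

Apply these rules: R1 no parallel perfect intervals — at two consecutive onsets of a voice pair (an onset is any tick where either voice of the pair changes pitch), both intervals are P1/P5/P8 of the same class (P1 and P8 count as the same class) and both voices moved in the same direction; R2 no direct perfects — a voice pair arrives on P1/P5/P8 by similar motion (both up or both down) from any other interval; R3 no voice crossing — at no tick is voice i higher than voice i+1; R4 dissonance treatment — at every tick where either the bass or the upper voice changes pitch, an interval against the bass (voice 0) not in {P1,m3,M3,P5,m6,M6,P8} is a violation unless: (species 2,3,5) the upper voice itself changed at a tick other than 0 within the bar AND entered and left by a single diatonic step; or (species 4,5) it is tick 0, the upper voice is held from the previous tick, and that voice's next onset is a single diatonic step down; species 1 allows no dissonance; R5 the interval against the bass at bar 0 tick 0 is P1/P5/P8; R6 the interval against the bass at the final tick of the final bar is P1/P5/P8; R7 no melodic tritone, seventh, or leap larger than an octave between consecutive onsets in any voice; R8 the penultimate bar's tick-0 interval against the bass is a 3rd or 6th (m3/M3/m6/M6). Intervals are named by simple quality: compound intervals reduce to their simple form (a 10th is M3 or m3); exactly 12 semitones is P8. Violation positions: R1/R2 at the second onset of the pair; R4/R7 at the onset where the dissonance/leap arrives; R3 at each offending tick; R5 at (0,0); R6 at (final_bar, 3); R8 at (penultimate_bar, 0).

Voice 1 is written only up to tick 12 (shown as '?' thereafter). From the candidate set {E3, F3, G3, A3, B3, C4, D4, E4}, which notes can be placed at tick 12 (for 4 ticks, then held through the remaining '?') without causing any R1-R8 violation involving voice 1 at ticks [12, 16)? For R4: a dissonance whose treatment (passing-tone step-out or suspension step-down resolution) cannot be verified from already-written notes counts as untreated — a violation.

{B3, E4, G3}

E3: violates R2
F3: violates R4
G3: legal
A3: violates R4
B3: legal
C4: violates R1
D4: violates R4
E4: legal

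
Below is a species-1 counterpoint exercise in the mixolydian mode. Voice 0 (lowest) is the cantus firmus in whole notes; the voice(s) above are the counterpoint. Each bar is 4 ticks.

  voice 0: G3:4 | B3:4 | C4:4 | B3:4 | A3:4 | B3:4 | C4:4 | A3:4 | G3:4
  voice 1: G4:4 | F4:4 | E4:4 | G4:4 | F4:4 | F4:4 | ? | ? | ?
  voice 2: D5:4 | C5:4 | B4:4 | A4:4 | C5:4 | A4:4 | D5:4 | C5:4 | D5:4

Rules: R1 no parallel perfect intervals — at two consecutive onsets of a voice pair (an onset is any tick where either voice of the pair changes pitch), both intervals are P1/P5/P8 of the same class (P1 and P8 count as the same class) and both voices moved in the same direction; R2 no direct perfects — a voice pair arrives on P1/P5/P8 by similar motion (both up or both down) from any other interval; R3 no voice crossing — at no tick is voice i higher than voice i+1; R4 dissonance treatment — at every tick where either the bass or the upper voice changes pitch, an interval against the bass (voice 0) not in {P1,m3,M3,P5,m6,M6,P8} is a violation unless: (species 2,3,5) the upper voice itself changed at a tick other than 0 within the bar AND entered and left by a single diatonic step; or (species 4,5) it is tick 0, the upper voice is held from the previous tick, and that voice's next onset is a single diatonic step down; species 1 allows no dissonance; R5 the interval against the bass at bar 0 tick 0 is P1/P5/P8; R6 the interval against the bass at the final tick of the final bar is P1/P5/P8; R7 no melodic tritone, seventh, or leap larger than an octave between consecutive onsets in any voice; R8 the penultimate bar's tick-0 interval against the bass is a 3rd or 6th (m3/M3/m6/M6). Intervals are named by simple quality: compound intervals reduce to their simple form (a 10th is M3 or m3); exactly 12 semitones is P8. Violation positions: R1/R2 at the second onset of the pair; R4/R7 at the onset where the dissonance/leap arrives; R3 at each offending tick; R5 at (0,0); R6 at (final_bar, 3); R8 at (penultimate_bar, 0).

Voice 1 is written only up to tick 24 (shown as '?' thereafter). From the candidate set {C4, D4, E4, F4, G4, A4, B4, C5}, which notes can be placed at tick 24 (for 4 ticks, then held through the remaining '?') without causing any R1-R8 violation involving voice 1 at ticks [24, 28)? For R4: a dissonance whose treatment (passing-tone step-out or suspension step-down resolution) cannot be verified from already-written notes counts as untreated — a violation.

{A4, C4, E4}

C4: legal
D4: violates R4
E4: legal
F4: violates R4
G4: violates R2
A4: legal
B4: violates R4,R7
C5: violates R2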